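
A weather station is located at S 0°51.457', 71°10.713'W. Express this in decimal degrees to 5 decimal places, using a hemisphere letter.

0.85762° S, 71.17855° W

φ: 51.457′ = 0.857617°; total 0.857617
λ: 71 + 10.713/60 = 71.178550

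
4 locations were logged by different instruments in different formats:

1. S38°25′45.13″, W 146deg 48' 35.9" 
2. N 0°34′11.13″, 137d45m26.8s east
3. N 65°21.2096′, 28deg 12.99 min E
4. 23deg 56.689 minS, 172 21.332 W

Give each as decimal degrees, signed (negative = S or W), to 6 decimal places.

Point 1:
  Lat: 38° + 25/60 + 45.13/3600 = 38 + 0.416667 + 0.012536 = 38.4292028
  S ⇒ negate
  λ: 48′ + 35.9″ = 48.59833′; 146 + 48.59833/60 = 146.8099722
  W ⇒ negate
Point 2:
  Latitude: 0° + 34/60 + 11.13/3600 = 0 + 0.566667 + 0.003092 = 0.5697583
  N → positive
  Longitude: 137° + 45/60 + 26.8/3600 = 137 + 0.750000 + 0.007444 = 137.7574444
  E → positive
Point 3:
  φ: 65 + 21.2096/60 = 65.3534933
  N → positive
  Lon: 28 + 12.99/60 = 28.2165000
  E ⇒ keep positive
Point 4:
  φ: 56.689′ = 0.944817°; total 23.9448167
  hemisphere S, so the sign is −
  λ: 21.332′ = 0.355533°; total 172.3555333
  hemisphere W, so the sign is −

1. -38.429203, -146.809972
2. 0.569758, 137.757444
3. 65.353493, 28.216500
4. -23.944817, -172.355533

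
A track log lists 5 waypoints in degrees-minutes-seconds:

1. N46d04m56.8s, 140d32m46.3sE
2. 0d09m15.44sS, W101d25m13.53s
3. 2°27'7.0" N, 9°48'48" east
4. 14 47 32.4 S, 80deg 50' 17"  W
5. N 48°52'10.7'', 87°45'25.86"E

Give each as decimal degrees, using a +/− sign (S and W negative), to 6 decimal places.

Point 1:
  Lat: 4′ + 56.8″ = 4.94667′; 46 + 4.94667/60 = 46.0824444
  N → positive
  λ: 140 + 32/60 + 46.3/3600 = 140.5461944
  E → positive
Point 2:
  Lat: 9′ + 15.44″ = 9.25733′; 0 + 9.25733/60 = 0.1542889
  S → negative
  λ: 101 + 25/60 + 13.53/3600 = 101.4204250
  hemisphere W, so the sign is −
Point 3:
  Lat: 2 + 27/60 + 7/3600 = 2.4519444
  N ⇒ keep positive
  Longitude: 9° + 48/60 + 48/3600 = 9 + 0.800000 + 0.013333 = 9.8133333
  E ⇒ keep positive
Point 4:
  φ: 47′ + 32.4″ = 47.54000′; 14 + 47.54000/60 = 14.7923333
  S ⇒ negate
  Lon: 80 + 50/60 + 17/3600 = 80.8380556
  hemisphere W, so the sign is −
Point 5:
  Lat: 48° + 52/60 + 10.7/3600 = 48 + 0.866667 + 0.002972 = 48.8696389
  N ⇒ keep positive
  Lon: 87 + 45/60 + 25.86/3600 = 87.7571833
  E ⇒ keep positive

1. 46.082444, 140.546194
2. -0.154289, -101.420425
3. 2.451944, 9.813333
4. -14.792333, -80.838056
5. 48.869639, 87.757183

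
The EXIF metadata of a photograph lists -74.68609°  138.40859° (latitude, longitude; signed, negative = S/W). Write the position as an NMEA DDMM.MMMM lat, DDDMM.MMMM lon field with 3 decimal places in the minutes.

7441.165,S / 13824.515,E

Latitude is negative → S; |value| = 74.686090
φ: 74° + 0.686090 × 60 = 74° 41.16540′
λ: fractional part 0.408590 → 24.51540 minutes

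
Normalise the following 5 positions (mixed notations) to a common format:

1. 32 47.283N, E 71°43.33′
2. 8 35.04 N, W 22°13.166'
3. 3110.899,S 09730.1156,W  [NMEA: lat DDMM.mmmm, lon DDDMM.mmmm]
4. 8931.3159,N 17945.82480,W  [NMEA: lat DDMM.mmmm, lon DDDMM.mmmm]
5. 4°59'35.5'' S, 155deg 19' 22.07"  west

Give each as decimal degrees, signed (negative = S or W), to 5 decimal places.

Point 1:
  Latitude: 47.283′ = 0.788050°; total 32.788050
  N ⇒ keep positive
  Longitude: 71 + 43.33/60 = 71.722167
  E ⇒ keep positive
Point 2:
  φ: 8 + 35.04/60 = 8.584000
  N → positive
  Longitude: 22 + 13.166/60 = 22.219433
  hemisphere W, so the sign is −
Point 3:
  Lat: split at 2 digits → 31° and 10.899′; 31 + 10.899/60 = 31.181650
  S → negative
  λ: degrees = first 3 digits = 97, minutes = 30.1156; 97 + 30.1156/60 = 97.501927
  hemisphere W, so the sign is −
Point 4:
  Latitude: split at 2 digits → 89° and 31.3159′; 89 + 31.3159/60 = 89.521932
  N → positive
  λ: degrees = first 3 digits = 179, minutes = 45.8248; 179 + 45.8248/60 = 179.763747
  W → negative
Point 5:
  Lat: 59′ + 35.5″ = 59.59167′; 4 + 59.59167/60 = 4.993194
  S ⇒ negate
  λ: 155° + 19/60 + 22.07/3600 = 155 + 0.316667 + 0.006131 = 155.322797
  W → negative

1. 32.78805, 71.72217
2. 8.58400, -22.21943
3. -31.18165, -97.50193
4. 89.52193, -179.76375
5. -4.99319, -155.32280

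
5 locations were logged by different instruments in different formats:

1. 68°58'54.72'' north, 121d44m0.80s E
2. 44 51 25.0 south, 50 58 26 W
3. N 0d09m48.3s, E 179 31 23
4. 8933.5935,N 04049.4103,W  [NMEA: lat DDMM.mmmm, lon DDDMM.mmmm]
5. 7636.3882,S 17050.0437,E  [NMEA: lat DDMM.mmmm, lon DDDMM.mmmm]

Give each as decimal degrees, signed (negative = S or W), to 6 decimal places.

1. 68.981867, 121.733556
2. -44.856944, -50.973889
3. 0.163417, 179.523056
4. 89.559892, -40.823505
5. -76.606470, 170.834062

Point 1:
  Latitude: 68° + 58/60 + 54.72/3600 = 68 + 0.966667 + 0.015200 = 68.9818667
  N → positive
  Lon: 44′ + 0.8″ = 44.01333′; 121 + 44.01333/60 = 121.7335556
  E ⇒ keep positive
Point 2:
  Latitude: 44° + 51/60 + 25/3600 = 44 + 0.850000 + 0.006944 = 44.8569444
  hemisphere S, so the sign is −
  λ: 58′ + 26″ = 58.43333′; 50 + 58.43333/60 = 50.9738889
  W → negative
Point 3:
  Latitude: 0 + 9/60 + 48.3/3600 = 0.1634167
  N → positive
  Longitude: 179 + 31/60 + 23/3600 = 179.5230556
  E → positive
Point 4:
  Lat: split at 2 digits → 89° and 33.5935′; 89 + 33.5935/60 = 89.5598917
  N ⇒ keep positive
  Lon: degrees = first 3 digits = 40, minutes = 49.4103; 40 + 49.4103/60 = 40.8235050
  W ⇒ negate
Point 5:
  Lat: split at 2 digits → 76° and 36.3882′; 76 + 36.3882/60 = 76.6064700
  S → negative
  Longitude: degrees = first 3 digits = 170, minutes = 50.0437; 170 + 50.0437/60 = 170.8340617
  E → positive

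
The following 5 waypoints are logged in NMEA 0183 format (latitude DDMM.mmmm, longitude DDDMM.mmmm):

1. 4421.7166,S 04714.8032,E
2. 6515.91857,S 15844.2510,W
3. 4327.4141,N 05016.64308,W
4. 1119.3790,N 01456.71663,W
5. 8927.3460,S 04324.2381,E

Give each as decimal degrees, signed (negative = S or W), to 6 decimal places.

1. -44.361943, 47.246720
2. -65.265310, -158.737517
3. 43.456902, -50.277385
4. 11.322983, -14.945277
5. -89.455767, 43.403968

Point 1:
  φ: degrees = first 2 digits = 44, minutes = 21.7166; 44 + 21.7166/60 = 44.3619433
  S ⇒ negate
  Longitude: split at 3 digits → 047° and 14.8032′; 47 + 14.8032/60 = 47.2467200
  E ⇒ keep positive
Point 2:
  Latitude: split at 2 digits → 65° and 15.91857′; 65 + 15.91857/60 = 65.2653095
  S ⇒ negate
  Longitude: split at 3 digits → 158° and 44.251′; 158 + 44.251/60 = 158.7375167
  W ⇒ negate
Point 3:
  Latitude: split at 2 digits → 43° and 27.4141′; 43 + 27.4141/60 = 43.4569017
  N ⇒ keep positive
  Longitude: degrees = first 3 digits = 50, minutes = 16.64308; 50 + 16.64308/60 = 50.2773847
  W → negative
Point 4:
  Latitude: split at 2 digits → 11° and 19.379′; 11 + 19.379/60 = 11.3229833
  N ⇒ keep positive
  λ: split at 3 digits → 014° and 56.71663′; 14 + 56.71663/60 = 14.9452772
  hemisphere W, so the sign is −
Point 5:
  Lat: degrees = first 2 digits = 89, minutes = 27.346; 89 + 27.346/60 = 89.4557667
  hemisphere S, so the sign is −
  Longitude: degrees = first 3 digits = 43, minutes = 24.2381; 43 + 24.2381/60 = 43.4039683
  E ⇒ keep positive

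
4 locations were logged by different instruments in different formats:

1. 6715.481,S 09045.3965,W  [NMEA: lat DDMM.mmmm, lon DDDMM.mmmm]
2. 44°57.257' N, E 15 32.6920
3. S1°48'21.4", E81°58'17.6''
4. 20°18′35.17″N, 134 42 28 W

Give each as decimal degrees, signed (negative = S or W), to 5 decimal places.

1. -67.25802, -90.75661
2. 44.95428, 15.54487
3. -1.80594, 81.97156
4. 20.30977, -134.70778

Point 1:
  Lat: split at 2 digits → 67° and 15.481′; 67 + 15.481/60 = 67.258017
  S → negative
  Lon: split at 3 digits → 090° and 45.3965′; 90 + 45.3965/60 = 90.756608
  hemisphere W, so the sign is −
Point 2:
  Latitude: 57.257′ = 0.954283°; total 44.954283
  N → positive
  Lon: 32.692′ = 0.544867°; total 15.544867
  E → positive
Point 3:
  Latitude: 48′ + 21.4″ = 48.35667′; 1 + 48.35667/60 = 1.805944
  hemisphere S, so the sign is −
  Lon: 81° + 58/60 + 17.6/3600 = 81 + 0.966667 + 0.004889 = 81.971556
  E ⇒ keep positive
Point 4:
  Lat: 18′ + 35.17″ = 18.58617′; 20 + 18.58617/60 = 20.309769
  N → positive
  Longitude: 134° + 42/60 + 28/3600 = 134 + 0.700000 + 0.007778 = 134.707778
  hemisphere W, so the sign is −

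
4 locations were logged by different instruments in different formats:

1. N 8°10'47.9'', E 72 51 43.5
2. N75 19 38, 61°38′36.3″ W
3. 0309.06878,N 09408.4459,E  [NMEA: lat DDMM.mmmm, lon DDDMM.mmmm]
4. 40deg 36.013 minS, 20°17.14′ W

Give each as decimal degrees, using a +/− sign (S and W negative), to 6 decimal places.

1. 8.179972, 72.862083
2. 75.327222, -61.643417
3. 3.151146, 94.140765
4. -40.600217, -20.285667

Point 1:
  φ: 8 + 10/60 + 47.9/3600 = 8.1799722
  N → positive
  λ: 72° + 51/60 + 43.5/3600 = 72 + 0.850000 + 0.012083 = 72.8620833
  E → positive
Point 2:
  Latitude: 75° + 19/60 + 38/3600 = 75 + 0.316667 + 0.010556 = 75.3272222
  N → positive
  Lon: 61 + 38/60 + 36.3/3600 = 61.6434167
  W ⇒ negate
Point 3:
  Lat: split at 2 digits → 03° and 9.06878′; 3 + 9.06878/60 = 3.1511463
  N ⇒ keep positive
  Lon: degrees = first 3 digits = 94, minutes = 8.4459; 94 + 8.4459/60 = 94.1407650
  E → positive
Point 4:
  φ: 36.013′ = 0.600217°; total 40.6002167
  S → negative
  Lon: 17.14′ = 0.285667°; total 20.2856667
  W → negative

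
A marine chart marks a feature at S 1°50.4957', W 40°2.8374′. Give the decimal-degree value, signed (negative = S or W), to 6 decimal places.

-1.841595, -40.047290

Latitude: 1 + 50.4957/60 = 1.8415950
S → negative
λ: 40 + 2.8374/60 = 40.0472900
W → negative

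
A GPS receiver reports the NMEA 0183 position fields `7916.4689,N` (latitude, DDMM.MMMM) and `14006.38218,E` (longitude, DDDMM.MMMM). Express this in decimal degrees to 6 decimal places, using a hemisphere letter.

79.274482° N, 140.106370° E

Latitude: degrees = first 2 digits = 79, minutes = 16.4689; 79 + 16.4689/60 = 79.2744817
Longitude: split at 3 digits → 140° and 6.38218′; 140 + 6.38218/60 = 140.1063697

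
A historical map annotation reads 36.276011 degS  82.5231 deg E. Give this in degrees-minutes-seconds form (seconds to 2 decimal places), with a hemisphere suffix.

36°16′33.64″ S, 82°31′23.16″ E

φ: 0.276011 × 60 = 16.56066′ → 16′, remainder × 60 = 33.6396″
Lon: 0.523100 × 60 = 31.38600′ → 31′, remainder × 60 = 23.1600″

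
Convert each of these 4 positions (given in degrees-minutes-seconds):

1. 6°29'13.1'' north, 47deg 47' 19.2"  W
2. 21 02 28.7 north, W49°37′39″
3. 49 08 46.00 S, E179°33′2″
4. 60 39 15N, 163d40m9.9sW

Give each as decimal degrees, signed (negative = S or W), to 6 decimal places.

Point 1:
  Latitude: 29′ + 13.1″ = 29.21833′; 6 + 29.21833/60 = 6.4869722
  N → positive
  λ: 47° + 47/60 + 19.2/3600 = 47 + 0.783333 + 0.005333 = 47.7886667
  hemisphere W, so the sign is −
Point 2:
  φ: 21° + 2/60 + 28.7/3600 = 21 + 0.033333 + 0.007972 = 21.0413056
  N → positive
  Longitude: 49 + 37/60 + 39/3600 = 49.6275000
  hemisphere W, so the sign is −
Point 3:
  Latitude: 8′ + 46″ = 8.76667′; 49 + 8.76667/60 = 49.1461111
  S ⇒ negate
  Longitude: 33′ + 2″ = 33.03333′; 179 + 33.03333/60 = 179.5505556
  E ⇒ keep positive
Point 4:
  Lat: 60 + 39/60 + 15/3600 = 60.6541667
  N → positive
  Lon: 40′ + 9.9″ = 40.16500′; 163 + 40.16500/60 = 163.6694167
  W ⇒ negate

1. 6.486972, -47.788667
2. 21.041306, -49.627500
3. -49.146111, 179.550556
4. 60.654167, -163.669417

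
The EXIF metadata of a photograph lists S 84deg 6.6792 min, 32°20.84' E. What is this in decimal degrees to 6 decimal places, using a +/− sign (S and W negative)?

-84.111320, 32.347333

Latitude: 6.6792′ = 0.111320°; total 84.1113200
hemisphere S, so the sign is −
Lon: 20.84′ = 0.347333°; total 32.3473333
E → positive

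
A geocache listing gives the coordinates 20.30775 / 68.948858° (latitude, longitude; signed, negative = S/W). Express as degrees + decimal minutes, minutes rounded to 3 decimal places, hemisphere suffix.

20° 18.465′ N, 68° 56.931′ E

Latitude: fractional part 0.307750 → 18.46500 minutes
Lon: minutes = (68.948858 − 68) × 60 = 56.93148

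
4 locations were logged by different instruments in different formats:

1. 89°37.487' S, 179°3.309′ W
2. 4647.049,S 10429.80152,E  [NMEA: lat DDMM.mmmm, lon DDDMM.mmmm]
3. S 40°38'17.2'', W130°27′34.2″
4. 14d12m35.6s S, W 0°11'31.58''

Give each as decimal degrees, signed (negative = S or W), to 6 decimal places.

Point 1:
  Lat: 89 + 37.487/60 = 89.6247833
  S → negative
  Longitude: 179 + 3.309/60 = 179.0551500
  hemisphere W, so the sign is −
Point 2:
  Lat: split at 2 digits → 46° and 47.049′; 46 + 47.049/60 = 46.7841500
  S ⇒ negate
  Lon: split at 3 digits → 104° and 29.80152′; 104 + 29.80152/60 = 104.4966920
  E → positive
Point 3:
  φ: 40 + 38/60 + 17.2/3600 = 40.6381111
  S → negative
  λ: 130 + 27/60 + 34.2/3600 = 130.4595000
  W ⇒ negate
Point 4:
  Latitude: 14 + 12/60 + 35.6/3600 = 14.2098889
  hemisphere S, so the sign is −
  Longitude: 11′ + 31.58″ = 11.52633′; 0 + 11.52633/60 = 0.1921056
  W → negative

1. -89.624783, -179.055150
2. -46.784150, 104.496692
3. -40.638111, -130.459500
4. -14.209889, -0.192106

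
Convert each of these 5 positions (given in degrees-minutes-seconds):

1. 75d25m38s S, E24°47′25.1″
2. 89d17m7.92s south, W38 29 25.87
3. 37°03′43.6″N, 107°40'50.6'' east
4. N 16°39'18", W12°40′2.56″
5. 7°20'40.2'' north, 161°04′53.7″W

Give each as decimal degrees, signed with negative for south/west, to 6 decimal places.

Point 1:
  Lat: 75 + 25/60 + 38/3600 = 75.4272222
  S → negative
  λ: 24° + 47/60 + 25.1/3600 = 24 + 0.783333 + 0.006972 = 24.7903056
  E → positive
Point 2:
  φ: 17′ + 7.92″ = 17.13200′; 89 + 17.13200/60 = 89.2855333
  S → negative
  Longitude: 38° + 29/60 + 25.87/3600 = 38 + 0.483333 + 0.007186 = 38.4905194
  W → negative
Point 3:
  Lat: 3′ + 43.6″ = 3.72667′; 37 + 3.72667/60 = 37.0621111
  N → positive
  λ: 107° + 40/60 + 50.6/3600 = 107 + 0.666667 + 0.014056 = 107.6807222
  E → positive
Point 4:
  Latitude: 39′ + 18″ = 39.30000′; 16 + 39.30000/60 = 16.6550000
  N ⇒ keep positive
  Longitude: 12° + 40/60 + 2.56/3600 = 12 + 0.666667 + 0.000711 = 12.6673778
  W → negative
Point 5:
  Lat: 20′ + 40.2″ = 20.67000′; 7 + 20.67000/60 = 7.3445000
  N → positive
  Lon: 161 + 4/60 + 53.7/3600 = 161.0815833
  hemisphere W, so the sign is −

1. -75.427222, 24.790306
2. -89.285533, -38.490519
3. 37.062111, 107.680722
4. 16.655000, -12.667378
5. 7.344500, -161.081583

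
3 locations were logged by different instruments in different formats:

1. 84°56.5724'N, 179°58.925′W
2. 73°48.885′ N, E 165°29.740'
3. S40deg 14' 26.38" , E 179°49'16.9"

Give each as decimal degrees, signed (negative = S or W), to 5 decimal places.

1. 84.94287, -179.98208
2. 73.81475, 165.49567
3. -40.24066, 179.82136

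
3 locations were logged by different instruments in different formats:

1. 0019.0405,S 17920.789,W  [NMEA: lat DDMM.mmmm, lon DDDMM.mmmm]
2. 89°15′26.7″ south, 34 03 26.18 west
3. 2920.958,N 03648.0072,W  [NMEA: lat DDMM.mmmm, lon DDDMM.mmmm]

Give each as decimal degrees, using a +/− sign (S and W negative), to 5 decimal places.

Point 1:
  Latitude: split at 2 digits → 00° and 19.0405′; 0 + 19.0405/60 = 0.317342
  S → negative
  λ: split at 3 digits → 179° and 20.789′; 179 + 20.789/60 = 179.346483
  W → negative
Point 2:
  Latitude: 89 + 15/60 + 26.7/3600 = 89.257417
  S ⇒ negate
  Longitude: 3′ + 26.18″ = 3.43633′; 34 + 3.43633/60 = 34.057272
  hemisphere W, so the sign is −
Point 3:
  φ: degrees = first 2 digits = 29, minutes = 20.958; 29 + 20.958/60 = 29.349300
  N ⇒ keep positive
  λ: degrees = first 3 digits = 36, minutes = 48.0072; 36 + 48.0072/60 = 36.800120
  W ⇒ negate

1. -0.31734, -179.34648
2. -89.25742, -34.05727
3. 29.34930, -36.80012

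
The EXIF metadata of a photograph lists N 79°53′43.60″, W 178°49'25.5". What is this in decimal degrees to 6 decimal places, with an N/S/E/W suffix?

79.895444° N, 178.823750° W

Lat: 79° + 53/60 + 43.6/3600 = 79 + 0.883333 + 0.012111 = 79.8954444
Lon: 178 + 49/60 + 25.5/3600 = 178.8237500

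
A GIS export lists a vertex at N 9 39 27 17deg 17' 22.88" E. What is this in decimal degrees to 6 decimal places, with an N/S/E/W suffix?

9.657500° N, 17.289689° E

φ: 9° + 39/60 + 27/3600 = 9 + 0.650000 + 0.007500 = 9.6575000
λ: 17′ + 22.88″ = 17.38133′; 17 + 17.38133/60 = 17.2896889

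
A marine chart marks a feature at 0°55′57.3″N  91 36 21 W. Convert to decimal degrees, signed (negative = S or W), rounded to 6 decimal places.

0.932583, -91.605833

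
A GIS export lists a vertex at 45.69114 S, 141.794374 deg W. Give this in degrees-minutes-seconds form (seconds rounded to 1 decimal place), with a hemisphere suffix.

Latitude: 0.691140 × 60 = 41.46840′ → 41′, remainder × 60 = 28.104″
λ: 0.794374 × 60 = 47.66244′ → 47′, remainder × 60 = 39.746″

45°41′28.1″ S, 141°47′39.7″ W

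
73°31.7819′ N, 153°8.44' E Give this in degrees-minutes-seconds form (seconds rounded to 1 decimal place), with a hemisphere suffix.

Lat: 31.78190′ → 31′ and 0.78190 × 60 = 46.914″
Lon: fractional minutes 0.44000 × 60 = 26.400″

73°31′46.9″ N, 153°08′26.4″ E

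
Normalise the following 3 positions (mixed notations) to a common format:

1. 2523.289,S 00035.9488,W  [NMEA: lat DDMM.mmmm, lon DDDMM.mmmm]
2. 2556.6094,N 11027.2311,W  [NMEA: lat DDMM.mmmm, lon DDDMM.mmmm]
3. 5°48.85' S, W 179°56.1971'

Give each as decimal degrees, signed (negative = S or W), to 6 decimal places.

1. -25.388150, -0.599147
2. 25.943490, -110.453852
3. -5.814167, -179.936618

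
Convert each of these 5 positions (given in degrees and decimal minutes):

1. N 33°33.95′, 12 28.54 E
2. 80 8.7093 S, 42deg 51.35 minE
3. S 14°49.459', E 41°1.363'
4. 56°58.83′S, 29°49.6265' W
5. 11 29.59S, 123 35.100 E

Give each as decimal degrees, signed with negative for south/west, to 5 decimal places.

1. 33.56583, 12.47567
2. -80.14516, 42.85583
3. -14.82432, 41.02272
4. -56.98050, -29.82711
5. -11.49317, 123.58500

Point 1:
  Latitude: 33.95′ = 0.565833°; total 33.565833
  N → positive
  Longitude: 28.54′ = 0.475667°; total 12.475667
  E ⇒ keep positive
Point 2:
  Lat: 80 + 8.7093/60 = 80.145155
  S ⇒ negate
  Lon: 51.35′ = 0.855833°; total 42.855833
  E → positive
Point 3:
  Lat: 49.459′ = 0.824317°; total 14.824317
  S → negative
  Longitude: 1.363′ = 0.022717°; total 41.022717
  E ⇒ keep positive
Point 4:
  φ: 56 + 58.83/60 = 56.980500
  S ⇒ negate
  λ: 29 + 49.6265/60 = 29.827108
  W → negative
Point 5:
  φ: 29.59′ = 0.493167°; total 11.493167
  hemisphere S, so the sign is −
  Longitude: 123 + 35.1/60 = 123.585000
  E → positive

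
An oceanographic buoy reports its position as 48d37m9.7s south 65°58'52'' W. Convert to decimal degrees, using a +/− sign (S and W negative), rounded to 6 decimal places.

-48.619361, -65.981111

Lat: 37′ + 9.7″ = 37.16167′; 48 + 37.16167/60 = 48.6193611
S → negative
Longitude: 65° + 58/60 + 52/3600 = 65 + 0.966667 + 0.014444 = 65.9811111
hemisphere W, so the sign is −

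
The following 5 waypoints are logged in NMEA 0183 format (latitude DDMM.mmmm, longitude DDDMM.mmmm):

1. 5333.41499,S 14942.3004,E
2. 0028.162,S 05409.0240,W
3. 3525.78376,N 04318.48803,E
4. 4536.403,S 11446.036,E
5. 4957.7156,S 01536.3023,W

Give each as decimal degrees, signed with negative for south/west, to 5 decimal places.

Point 1:
  Lat: degrees = first 2 digits = 53, minutes = 33.41499; 53 + 33.41499/60 = 53.556917
  S ⇒ negate
  Longitude: split at 3 digits → 149° and 42.3004′; 149 + 42.3004/60 = 149.705007
  E ⇒ keep positive
Point 2:
  Latitude: degrees = first 2 digits = 0, minutes = 28.162; 0 + 28.162/60 = 0.469367
  S ⇒ negate
  Lon: degrees = first 3 digits = 54, minutes = 9.024; 54 + 9.024/60 = 54.150400
  W ⇒ negate
Point 3:
  Lat: split at 2 digits → 35° and 25.78376′; 35 + 25.78376/60 = 35.429729
  N → positive
  Lon: degrees = first 3 digits = 43, minutes = 18.48803; 43 + 18.48803/60 = 43.308134
  E → positive
Point 4:
  Lat: degrees = first 2 digits = 45, minutes = 36.403; 45 + 36.403/60 = 45.606717
  S → negative
  Lon: degrees = first 3 digits = 114, minutes = 46.036; 114 + 46.036/60 = 114.767267
  E ⇒ keep positive
Point 5:
  Lat: split at 2 digits → 49° and 57.7156′; 49 + 57.7156/60 = 49.961927
  S ⇒ negate
  Lon: split at 3 digits → 015° and 36.3023′; 15 + 36.3023/60 = 15.605038
  W → negative

1. -53.55692, 149.70501
2. -0.46937, -54.15040
3. 35.42973, 43.30813
4. -45.60672, 114.76727
5. -49.96193, -15.60504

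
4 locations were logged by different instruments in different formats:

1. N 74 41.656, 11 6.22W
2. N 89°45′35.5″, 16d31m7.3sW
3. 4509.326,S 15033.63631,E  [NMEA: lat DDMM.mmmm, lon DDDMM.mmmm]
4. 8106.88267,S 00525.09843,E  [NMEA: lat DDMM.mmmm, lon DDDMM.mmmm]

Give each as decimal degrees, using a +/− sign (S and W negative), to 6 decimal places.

Point 1:
  Latitude: 41.656′ = 0.694267°; total 74.6942667
  N → positive
  Longitude: 11 + 6.22/60 = 11.1036667
  hemisphere W, so the sign is −
Point 2:
  Lat: 45′ + 35.5″ = 45.59167′; 89 + 45.59167/60 = 89.7598611
  N → positive
  λ: 31′ + 7.3″ = 31.12167′; 16 + 31.12167/60 = 16.5186944
  W ⇒ negate
Point 3:
  Latitude: degrees = first 2 digits = 45, minutes = 9.326; 45 + 9.326/60 = 45.1554333
  S → negative
  λ: degrees = first 3 digits = 150, minutes = 33.63631; 150 + 33.63631/60 = 150.5606052
  E → positive
Point 4:
  Latitude: split at 2 digits → 81° and 6.88267′; 81 + 6.88267/60 = 81.1147112
  S ⇒ negate
  Lon: degrees = first 3 digits = 5, minutes = 25.09843; 5 + 25.09843/60 = 5.4183072
  E → positive

1. 74.694267, -11.103667
2. 89.759861, -16.518694
3. -45.155433, 150.560605
4. -81.114711, 5.418307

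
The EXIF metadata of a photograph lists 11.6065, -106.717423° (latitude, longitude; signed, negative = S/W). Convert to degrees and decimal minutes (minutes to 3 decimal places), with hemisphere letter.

Latitude: 11° + 0.606500 × 60 = 11° 36.39000′
Longitude is negative → W; |value| = 106.717423
Longitude: 106° + 0.717423 × 60 = 106° 43.04538′

11° 36.390′ N, 106° 43.045′ W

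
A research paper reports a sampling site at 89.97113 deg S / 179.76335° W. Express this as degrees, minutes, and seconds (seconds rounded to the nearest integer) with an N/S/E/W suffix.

φ: 0.971130° → 58.26780′; 0.26780 × 60 = 16.07″
Longitude: 0.763350 × 60 = 45.80100′ → 45′, remainder × 60 = 48.06″

89°58′16″ S, 179°45′48″ W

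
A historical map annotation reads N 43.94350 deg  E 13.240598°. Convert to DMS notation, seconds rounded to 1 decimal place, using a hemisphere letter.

Latitude: whole degrees 43; 56.61000′ → 56′ and 36.600″
Lon: whole degrees 13; 14.43588′ → 14′ and 26.153″

43°56′36.6″ N, 13°14′26.2″ E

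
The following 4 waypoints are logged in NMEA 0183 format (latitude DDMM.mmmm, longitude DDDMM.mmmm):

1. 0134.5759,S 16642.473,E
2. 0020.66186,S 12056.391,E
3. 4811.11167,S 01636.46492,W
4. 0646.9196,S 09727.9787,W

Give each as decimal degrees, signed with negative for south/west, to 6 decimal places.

1. -1.576265, 166.707883
2. -0.344364, 120.939850
3. -48.185195, -16.607749
4. -6.781993, -97.466312

Point 1:
  φ: degrees = first 2 digits = 1, minutes = 34.5759; 1 + 34.5759/60 = 1.5762650
  hemisphere S, so the sign is −
  λ: degrees = first 3 digits = 166, minutes = 42.473; 166 + 42.473/60 = 166.7078833
  E ⇒ keep positive
Point 2:
  Lat: split at 2 digits → 00° and 20.66186′; 0 + 20.66186/60 = 0.3443643
  S → negative
  λ: degrees = first 3 digits = 120, minutes = 56.391; 120 + 56.391/60 = 120.9398500
  E → positive
Point 3:
  Lat: split at 2 digits → 48° and 11.11167′; 48 + 11.11167/60 = 48.1851945
  hemisphere S, so the sign is −
  Lon: split at 3 digits → 016° and 36.46492′; 16 + 36.46492/60 = 16.6077487
  hemisphere W, so the sign is −
Point 4:
  φ: degrees = first 2 digits = 6, minutes = 46.9196; 6 + 46.9196/60 = 6.7819933
  hemisphere S, so the sign is −
  λ: split at 3 digits → 097° and 27.9787′; 97 + 27.9787/60 = 97.4663117
  hemisphere W, so the sign is −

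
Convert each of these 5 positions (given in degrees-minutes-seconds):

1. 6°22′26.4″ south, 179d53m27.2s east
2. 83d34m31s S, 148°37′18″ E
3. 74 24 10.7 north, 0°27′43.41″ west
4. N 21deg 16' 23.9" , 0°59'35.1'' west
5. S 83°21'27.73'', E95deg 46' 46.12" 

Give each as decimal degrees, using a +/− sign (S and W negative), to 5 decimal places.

Point 1:
  Lat: 6° + 22/60 + 26.4/3600 = 6 + 0.366667 + 0.007333 = 6.374000
  hemisphere S, so the sign is −
  λ: 179° + 53/60 + 27.2/3600 = 179 + 0.883333 + 0.007556 = 179.890889
  E → positive
Point 2:
  Lat: 34′ + 31″ = 34.51667′; 83 + 34.51667/60 = 83.575278
  S ⇒ negate
  Longitude: 37′ + 18″ = 37.30000′; 148 + 37.30000/60 = 148.621667
  E ⇒ keep positive
Point 3:
  φ: 74 + 24/60 + 10.7/3600 = 74.402972
  N → positive
  Lon: 27′ + 43.41″ = 27.72350′; 0 + 27.72350/60 = 0.462058
  W ⇒ negate
Point 4:
  Lat: 21 + 16/60 + 23.9/3600 = 21.273306
  N → positive
  Longitude: 0 + 59/60 + 35.1/3600 = 0.993083
  W → negative
Point 5:
  Latitude: 83 + 21/60 + 27.73/3600 = 83.357703
  S ⇒ negate
  λ: 95 + 46/60 + 46.12/3600 = 95.779478
  E ⇒ keep positive

1. -6.37400, 179.89089
2. -83.57528, 148.62167
3. 74.40297, -0.46206
4. 21.27331, -0.99308
5. -83.35770, 95.77948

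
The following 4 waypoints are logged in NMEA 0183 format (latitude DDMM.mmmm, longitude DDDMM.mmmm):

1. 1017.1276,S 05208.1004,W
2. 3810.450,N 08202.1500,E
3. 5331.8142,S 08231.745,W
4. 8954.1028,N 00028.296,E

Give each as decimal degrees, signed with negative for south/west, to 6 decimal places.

1. -10.285460, -52.135007
2. 38.174167, 82.035833
3. -53.530237, -82.529083
4. 89.901713, 0.471600

Point 1:
  Latitude: split at 2 digits → 10° and 17.1276′; 10 + 17.1276/60 = 10.2854600
  S ⇒ negate
  Lon: degrees = first 3 digits = 52, minutes = 8.1004; 52 + 8.1004/60 = 52.1350067
  W ⇒ negate
Point 2:
  Latitude: degrees = first 2 digits = 38, minutes = 10.45; 38 + 10.45/60 = 38.1741667
  N ⇒ keep positive
  λ: split at 3 digits → 082° and 2.15′; 82 + 2.15/60 = 82.0358333
  E → positive
Point 3:
  φ: degrees = first 2 digits = 53, minutes = 31.8142; 53 + 31.8142/60 = 53.5302367
  hemisphere S, so the sign is −
  Lon: degrees = first 3 digits = 82, minutes = 31.745; 82 + 31.745/60 = 82.5290833
  W → negative
Point 4:
  φ: split at 2 digits → 89° and 54.1028′; 89 + 54.1028/60 = 89.9017133
  N ⇒ keep positive
  λ: split at 3 digits → 000° and 28.296′; 0 + 28.296/60 = 0.4716000
  E ⇒ keep positive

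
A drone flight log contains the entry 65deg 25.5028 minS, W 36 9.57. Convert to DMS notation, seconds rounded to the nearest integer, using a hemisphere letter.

φ: 25.50280′ → 25′ and 0.50280 × 60 = 30.17″
Longitude: fractional minutes 0.57000 × 60 = 34.20″

65°25′30″ S, 36°09′34″ W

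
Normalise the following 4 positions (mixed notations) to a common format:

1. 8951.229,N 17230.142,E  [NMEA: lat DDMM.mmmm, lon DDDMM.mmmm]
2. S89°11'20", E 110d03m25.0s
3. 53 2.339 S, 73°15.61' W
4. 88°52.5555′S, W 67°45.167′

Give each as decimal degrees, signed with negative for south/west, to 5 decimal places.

Point 1:
  Latitude: split at 2 digits → 89° and 51.229′; 89 + 51.229/60 = 89.853817
  N → positive
  Lon: degrees = first 3 digits = 172, minutes = 30.142; 172 + 30.142/60 = 172.502367
  E → positive
Point 2:
  Latitude: 11′ + 20″ = 11.33333′; 89 + 11.33333/60 = 89.188889
  S ⇒ negate
  Longitude: 110° + 3/60 + 25/3600 = 110 + 0.050000 + 0.006944 = 110.056944
  E ⇒ keep positive
Point 3:
  Latitude: 2.339′ = 0.038983°; total 53.038983
  S ⇒ negate
  λ: 73 + 15.61/60 = 73.260167
  W ⇒ negate
Point 4:
  Lat: 88 + 52.5555/60 = 88.875925
  S ⇒ negate
  Lon: 67 + 45.167/60 = 67.752783
  hemisphere W, so the sign is −

1. 89.85382, 172.50237
2. -89.18889, 110.05694
3. -53.03898, -73.26017
4. -88.87593, -67.75278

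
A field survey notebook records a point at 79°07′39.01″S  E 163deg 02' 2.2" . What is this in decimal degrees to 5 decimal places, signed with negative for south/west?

-79.12750, 163.03394

Lat: 79 + 7/60 + 39.01/3600 = 79.127503
hemisphere S, so the sign is −
Lon: 163° + 2/60 + 2.2/3600 = 163 + 0.033333 + 0.000611 = 163.033944
E → positive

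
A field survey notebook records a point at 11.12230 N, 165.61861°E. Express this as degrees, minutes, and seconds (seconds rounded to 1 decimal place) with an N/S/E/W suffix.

11°07′20.3″ N, 165°37′7.0″ E

φ: whole degrees 11; 7.33800′ → 7′ and 20.280″
λ: 0.618610° → 37.11660′; 0.11660 × 60 = 6.996″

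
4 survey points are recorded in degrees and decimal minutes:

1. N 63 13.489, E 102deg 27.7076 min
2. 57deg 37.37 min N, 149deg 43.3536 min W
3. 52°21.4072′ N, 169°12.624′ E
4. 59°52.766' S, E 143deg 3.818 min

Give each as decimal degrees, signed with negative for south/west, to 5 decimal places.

1. 63.22482, 102.46179
2. 57.62283, -149.72256
3. 52.35679, 169.21040
4. -59.87943, 143.06363

Point 1:
  Lat: 63 + 13.489/60 = 63.224817
  N → positive
  Lon: 102 + 27.7076/60 = 102.461793
  E ⇒ keep positive
Point 2:
  Latitude: 37.37′ = 0.622833°; total 57.622833
  N ⇒ keep positive
  λ: 149 + 43.3536/60 = 149.722560
  W → negative
Point 3:
  Lat: 52 + 21.4072/60 = 52.356787
  N ⇒ keep positive
  λ: 12.624′ = 0.210400°; total 169.210400
  E ⇒ keep positive
Point 4:
  Lat: 52.766′ = 0.879433°; total 59.879433
  S ⇒ negate
  Lon: 3.818′ = 0.063633°; total 143.063633
  E → positive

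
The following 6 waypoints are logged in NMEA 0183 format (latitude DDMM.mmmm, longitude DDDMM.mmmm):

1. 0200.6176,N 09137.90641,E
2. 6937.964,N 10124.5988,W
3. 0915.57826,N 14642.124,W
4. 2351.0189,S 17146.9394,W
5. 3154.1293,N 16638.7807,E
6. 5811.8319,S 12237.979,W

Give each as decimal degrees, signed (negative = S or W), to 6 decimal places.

Point 1:
  Latitude: split at 2 digits → 02° and 0.6176′; 2 + 0.6176/60 = 2.0102933
  N → positive
  λ: degrees = first 3 digits = 91, minutes = 37.90641; 91 + 37.90641/60 = 91.6317735
  E → positive
Point 2:
  Lat: degrees = first 2 digits = 69, minutes = 37.964; 69 + 37.964/60 = 69.6327333
  N → positive
  Longitude: degrees = first 3 digits = 101, minutes = 24.5988; 101 + 24.5988/60 = 101.4099800
  W ⇒ negate
Point 3:
  Lat: degrees = first 2 digits = 9, minutes = 15.57826; 9 + 15.57826/60 = 9.2596377
  N → positive
  Lon: split at 3 digits → 146° and 42.124′; 146 + 42.124/60 = 146.7020667
  hemisphere W, so the sign is −
Point 4:
  φ: split at 2 digits → 23° and 51.0189′; 23 + 51.0189/60 = 23.8503150
  hemisphere S, so the sign is −
  Longitude: split at 3 digits → 171° and 46.9394′; 171 + 46.9394/60 = 171.7823233
  W ⇒ negate
Point 5:
  Latitude: degrees = first 2 digits = 31, minutes = 54.1293; 31 + 54.1293/60 = 31.9021550
  N → positive
  λ: degrees = first 3 digits = 166, minutes = 38.7807; 166 + 38.7807/60 = 166.6463450
  E → positive
Point 6:
  Latitude: degrees = first 2 digits = 58, minutes = 11.8319; 58 + 11.8319/60 = 58.1971983
  S → negative
  Lon: split at 3 digits → 122° and 37.979′; 122 + 37.979/60 = 122.6329833
  W ⇒ negate

1. 2.010293, 91.631774
2. 69.632733, -101.409980
3. 9.259638, -146.702067
4. -23.850315, -171.782323
5. 31.902155, 166.646345
6. -58.197198, -122.632983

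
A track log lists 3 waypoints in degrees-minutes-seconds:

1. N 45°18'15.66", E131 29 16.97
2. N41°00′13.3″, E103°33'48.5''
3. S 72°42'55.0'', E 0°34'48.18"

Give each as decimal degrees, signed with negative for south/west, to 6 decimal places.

Point 1:
  Latitude: 18′ + 15.66″ = 18.26100′; 45 + 18.26100/60 = 45.3043500
  N → positive
  λ: 29′ + 16.97″ = 29.28283′; 131 + 29.28283/60 = 131.4880472
  E ⇒ keep positive
Point 2:
  Latitude: 41 + 0/60 + 13.3/3600 = 41.0036944
  N → positive
  λ: 103° + 33/60 + 48.5/3600 = 103 + 0.550000 + 0.013472 = 103.5634722
  E → positive
Point 3:
  φ: 72 + 42/60 + 55/3600 = 72.7152778
  S ⇒ negate
  λ: 0 + 34/60 + 48.18/3600 = 0.5800500
  E ⇒ keep positive

1. 45.304350, 131.488047
2. 41.003694, 103.563472
3. -72.715278, 0.580050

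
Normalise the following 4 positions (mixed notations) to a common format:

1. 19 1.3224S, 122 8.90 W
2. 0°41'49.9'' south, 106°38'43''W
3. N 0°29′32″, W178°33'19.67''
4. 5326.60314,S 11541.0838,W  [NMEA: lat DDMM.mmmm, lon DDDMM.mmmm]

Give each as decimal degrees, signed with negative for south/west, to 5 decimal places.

1. -19.02204, -122.14833
2. -0.69719, -106.64528
3. 0.49222, -178.55546
4. -53.44339, -115.68473

Point 1:
  φ: 19 + 1.3224/60 = 19.022040
  S ⇒ negate
  Lon: 122 + 8.9/60 = 122.148333
  hemisphere W, so the sign is −
Point 2:
  Latitude: 0 + 41/60 + 49.9/3600 = 0.697194
  S → negative
  Longitude: 106 + 38/60 + 43/3600 = 106.645278
  W ⇒ negate
Point 3:
  Latitude: 0 + 29/60 + 32/3600 = 0.492222
  N ⇒ keep positive
  Longitude: 33′ + 19.67″ = 33.32783′; 178 + 33.32783/60 = 178.555464
  hemisphere W, so the sign is −
Point 4:
  Latitude: degrees = first 2 digits = 53, minutes = 26.60314; 53 + 26.60314/60 = 53.443386
  hemisphere S, so the sign is −
  Lon: degrees = first 3 digits = 115, minutes = 41.0838; 115 + 41.0838/60 = 115.684730
  W ⇒ negate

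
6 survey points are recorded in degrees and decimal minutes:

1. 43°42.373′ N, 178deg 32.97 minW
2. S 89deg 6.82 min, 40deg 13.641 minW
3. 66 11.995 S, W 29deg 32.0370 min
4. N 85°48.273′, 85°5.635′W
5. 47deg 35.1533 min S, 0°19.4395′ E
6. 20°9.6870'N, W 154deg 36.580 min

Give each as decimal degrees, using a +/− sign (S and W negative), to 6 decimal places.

1. 43.706217, -178.549500
2. -89.113667, -40.227350
3. -66.199917, -29.533950
4. 85.804550, -85.093917
5. -47.585888, 0.323992
6. 20.161450, -154.609667

Point 1:
  φ: 42.373′ = 0.706217°; total 43.7062167
  N ⇒ keep positive
  Lon: 32.97′ = 0.549500°; total 178.5495000
  W → negative
Point 2:
  Latitude: 6.82′ = 0.113667°; total 89.1136667
  S → negative
  λ: 13.641′ = 0.227350°; total 40.2273500
  W → negative
Point 3:
  Lat: 11.995′ = 0.199917°; total 66.1999167
  S → negative
  λ: 32.037′ = 0.533950°; total 29.5339500
  W → negative
Point 4:
  Lat: 85 + 48.273/60 = 85.8045500
  N ⇒ keep positive
  λ: 85 + 5.635/60 = 85.0939167
  W → negative
Point 5:
  Lat: 35.1533′ = 0.585888°; total 47.5858883
  S → negative
  λ: 19.4395′ = 0.323992°; total 0.3239917
  E ⇒ keep positive
Point 6:
  Latitude: 20 + 9.687/60 = 20.1614500
  N ⇒ keep positive
  Longitude: 36.58′ = 0.609667°; total 154.6096667
  hemisphere W, so the sign is −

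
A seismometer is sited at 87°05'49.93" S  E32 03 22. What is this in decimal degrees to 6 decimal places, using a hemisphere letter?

Latitude: 5′ + 49.93″ = 5.83217′; 87 + 5.83217/60 = 87.0972028
λ: 3′ + 22″ = 3.36667′; 32 + 3.36667/60 = 32.0561111

87.097203° S, 32.056111° E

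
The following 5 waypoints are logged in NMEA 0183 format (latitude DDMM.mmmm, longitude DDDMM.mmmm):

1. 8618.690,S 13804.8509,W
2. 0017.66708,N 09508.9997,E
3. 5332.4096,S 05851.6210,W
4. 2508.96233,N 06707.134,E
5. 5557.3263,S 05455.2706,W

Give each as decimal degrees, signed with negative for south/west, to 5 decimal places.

Point 1:
  Latitude: degrees = first 2 digits = 86, minutes = 18.69; 86 + 18.69/60 = 86.311500
  S ⇒ negate
  λ: split at 3 digits → 138° and 4.8509′; 138 + 4.8509/60 = 138.080848
  hemisphere W, so the sign is −
Point 2:
  Lat: split at 2 digits → 00° and 17.66708′; 0 + 17.66708/60 = 0.294451
  N ⇒ keep positive
  Lon: split at 3 digits → 095° and 8.9997′; 95 + 8.9997/60 = 95.149995
  E ⇒ keep positive
Point 3:
  Lat: split at 2 digits → 53° and 32.4096′; 53 + 32.4096/60 = 53.540160
  S ⇒ negate
  Longitude: degrees = first 3 digits = 58, minutes = 51.621; 58 + 51.621/60 = 58.860350
  W ⇒ negate
Point 4:
  Lat: degrees = first 2 digits = 25, minutes = 8.96233; 25 + 8.96233/60 = 25.149372
  N ⇒ keep positive
  λ: degrees = first 3 digits = 67, minutes = 7.134; 67 + 7.134/60 = 67.118900
  E → positive
Point 5:
  φ: degrees = first 2 digits = 55, minutes = 57.3263; 55 + 57.3263/60 = 55.955438
  hemisphere S, so the sign is −
  Lon: degrees = first 3 digits = 54, minutes = 55.2706; 54 + 55.2706/60 = 54.921177
  W ⇒ negate

1. -86.31150, -138.08085
2. 0.29445, 95.15000
3. -53.54016, -58.86035
4. 25.14937, 67.11890
5. -55.95544, -54.92118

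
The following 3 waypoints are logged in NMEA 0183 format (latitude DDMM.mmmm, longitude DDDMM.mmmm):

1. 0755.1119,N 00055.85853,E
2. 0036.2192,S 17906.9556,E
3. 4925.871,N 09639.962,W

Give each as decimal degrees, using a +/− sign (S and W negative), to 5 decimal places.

1. 7.91853, 0.93098
2. -0.60365, 179.11593
3. 49.43118, -96.66603

Point 1:
  Lat: degrees = first 2 digits = 7, minutes = 55.1119; 7 + 55.1119/60 = 7.918532
  N ⇒ keep positive
  Longitude: split at 3 digits → 000° and 55.85853′; 0 + 55.85853/60 = 0.930976
  E → positive
Point 2:
  Lat: degrees = first 2 digits = 0, minutes = 36.2192; 0 + 36.2192/60 = 0.603653
  hemisphere S, so the sign is −
  λ: degrees = first 3 digits = 179, minutes = 6.9556; 179 + 6.9556/60 = 179.115927
  E ⇒ keep positive
Point 3:
  Lat: split at 2 digits → 49° and 25.871′; 49 + 25.871/60 = 49.431183
  N ⇒ keep positive
  λ: split at 3 digits → 096° and 39.962′; 96 + 39.962/60 = 96.666033
  W ⇒ negate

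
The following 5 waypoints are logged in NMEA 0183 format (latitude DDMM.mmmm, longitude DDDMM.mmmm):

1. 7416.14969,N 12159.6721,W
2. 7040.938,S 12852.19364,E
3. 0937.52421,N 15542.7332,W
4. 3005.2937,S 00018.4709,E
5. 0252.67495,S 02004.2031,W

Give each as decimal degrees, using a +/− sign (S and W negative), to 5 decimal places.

1. 74.26916, -121.99454
2. -70.68230, 128.86989
3. 9.62540, -155.71222
4. -30.08823, 0.30785
5. -2.87792, -20.07005

Point 1:
  Latitude: degrees = first 2 digits = 74, minutes = 16.14969; 74 + 16.14969/60 = 74.269162
  N ⇒ keep positive
  λ: degrees = first 3 digits = 121, minutes = 59.6721; 121 + 59.6721/60 = 121.994535
  W ⇒ negate
Point 2:
  φ: degrees = first 2 digits = 70, minutes = 40.938; 70 + 40.938/60 = 70.682300
  S ⇒ negate
  Longitude: degrees = first 3 digits = 128, minutes = 52.19364; 128 + 52.19364/60 = 128.869894
  E → positive
Point 3:
  φ: degrees = first 2 digits = 9, minutes = 37.52421; 9 + 37.52421/60 = 9.625404
  N → positive
  λ: split at 3 digits → 155° and 42.7332′; 155 + 42.7332/60 = 155.712220
  hemisphere W, so the sign is −
Point 4:
  Lat: split at 2 digits → 30° and 5.2937′; 30 + 5.2937/60 = 30.088228
  S → negative
  Longitude: split at 3 digits → 000° and 18.4709′; 0 + 18.4709/60 = 0.307848
  E ⇒ keep positive
Point 5:
  φ: degrees = first 2 digits = 2, minutes = 52.67495; 2 + 52.67495/60 = 2.877916
  S ⇒ negate
  Longitude: split at 3 digits → 020° and 4.2031′; 20 + 4.2031/60 = 20.070052
  hemisphere W, so the sign is −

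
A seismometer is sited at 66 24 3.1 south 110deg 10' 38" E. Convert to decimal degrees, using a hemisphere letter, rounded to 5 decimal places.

66.40086° S, 110.17722° E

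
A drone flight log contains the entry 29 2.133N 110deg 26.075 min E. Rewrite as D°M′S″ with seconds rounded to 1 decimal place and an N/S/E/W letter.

29°02′8.0″ N, 110°26′4.5″ E

Lat: 2.13300′ → 2′ and 0.13300 × 60 = 7.980″
Lon: fractional minutes 0.07500 × 60 = 4.500″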